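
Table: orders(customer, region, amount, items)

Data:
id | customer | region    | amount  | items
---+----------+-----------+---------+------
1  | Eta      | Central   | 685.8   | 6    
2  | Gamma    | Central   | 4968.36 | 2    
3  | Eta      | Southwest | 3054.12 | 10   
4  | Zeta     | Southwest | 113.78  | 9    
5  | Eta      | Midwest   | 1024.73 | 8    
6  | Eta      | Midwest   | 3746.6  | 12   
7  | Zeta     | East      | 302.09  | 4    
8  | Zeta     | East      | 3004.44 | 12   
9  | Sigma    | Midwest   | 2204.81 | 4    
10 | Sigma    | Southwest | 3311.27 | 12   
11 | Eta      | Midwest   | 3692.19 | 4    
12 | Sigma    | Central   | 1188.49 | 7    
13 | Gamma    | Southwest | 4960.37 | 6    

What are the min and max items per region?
SELECT region, MIN(items), MAX(items)
FROM orders
GROUP BY region

Result:
  Central: min=2, max=7
  East: min=4, max=12
  Midwest: min=4, max=12
  Southwest: min=6, max=12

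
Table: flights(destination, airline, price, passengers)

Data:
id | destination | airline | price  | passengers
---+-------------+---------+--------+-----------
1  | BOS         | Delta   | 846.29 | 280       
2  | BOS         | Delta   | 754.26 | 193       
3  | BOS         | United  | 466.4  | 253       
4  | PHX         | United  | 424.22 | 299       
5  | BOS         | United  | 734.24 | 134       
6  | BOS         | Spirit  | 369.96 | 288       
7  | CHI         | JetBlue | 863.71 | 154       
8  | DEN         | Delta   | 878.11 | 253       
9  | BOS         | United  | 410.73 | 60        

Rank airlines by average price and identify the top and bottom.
SELECT airline, AVG(price)
FROM flights
GROUP BY airline
ORDER BY AVG(price)

All groups:
  Spirit: 369.96
  United: 508.90
  Delta: 826.22
  JetBlue: 863.71

Highest: JetBlue (863.71)
Lowest: Spirit (369.96)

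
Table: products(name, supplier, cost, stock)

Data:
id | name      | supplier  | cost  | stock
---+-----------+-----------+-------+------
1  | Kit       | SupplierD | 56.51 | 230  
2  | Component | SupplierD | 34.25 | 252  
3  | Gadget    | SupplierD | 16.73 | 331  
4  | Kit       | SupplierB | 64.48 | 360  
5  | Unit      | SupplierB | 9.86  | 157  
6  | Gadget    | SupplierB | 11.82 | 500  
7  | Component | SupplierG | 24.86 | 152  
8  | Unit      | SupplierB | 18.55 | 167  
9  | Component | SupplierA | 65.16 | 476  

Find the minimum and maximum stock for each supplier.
SELECT supplier, MIN(stock), MAX(stock)
FROM products
GROUP BY supplier

Result:
  SupplierA: min=476, max=476
  SupplierB: min=157, max=500
  SupplierD: min=230, max=331
  SupplierG: min=152, max=152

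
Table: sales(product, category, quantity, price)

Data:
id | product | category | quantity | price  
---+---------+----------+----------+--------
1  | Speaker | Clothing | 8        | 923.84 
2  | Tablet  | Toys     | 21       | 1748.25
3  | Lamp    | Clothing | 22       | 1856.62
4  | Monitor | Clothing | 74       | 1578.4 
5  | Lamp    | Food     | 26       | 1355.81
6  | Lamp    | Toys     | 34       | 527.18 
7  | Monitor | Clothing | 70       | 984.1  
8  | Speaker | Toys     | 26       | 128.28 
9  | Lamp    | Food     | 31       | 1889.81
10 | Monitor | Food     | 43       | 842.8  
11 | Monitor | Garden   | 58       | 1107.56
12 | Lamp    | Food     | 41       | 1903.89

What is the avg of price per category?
SELECT category, AVG(price) as result
FROM sales
GROUP BY category

Result:
  Clothing: 1335.74
  Food: 1498.08
  Garden: 1107.56
  Toys: 801.24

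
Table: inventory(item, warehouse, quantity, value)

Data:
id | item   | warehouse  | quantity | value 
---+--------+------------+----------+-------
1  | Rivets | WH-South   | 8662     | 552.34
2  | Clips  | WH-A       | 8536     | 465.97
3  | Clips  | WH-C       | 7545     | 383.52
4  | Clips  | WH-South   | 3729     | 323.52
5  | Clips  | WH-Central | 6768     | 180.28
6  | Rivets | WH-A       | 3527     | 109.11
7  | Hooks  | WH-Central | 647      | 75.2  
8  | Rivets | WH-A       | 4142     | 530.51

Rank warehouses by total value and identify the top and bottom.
SELECT warehouse, SUM(value)
FROM inventory
GROUP BY warehouse
ORDER BY SUM(value)

All groups:
  WH-Central: 255.48
  WH-C: 383.52
  WH-South: 875.86
  WH-A: 1105.59

Highest: WH-A (1105.59)
Lowest: WH-Central (255.48)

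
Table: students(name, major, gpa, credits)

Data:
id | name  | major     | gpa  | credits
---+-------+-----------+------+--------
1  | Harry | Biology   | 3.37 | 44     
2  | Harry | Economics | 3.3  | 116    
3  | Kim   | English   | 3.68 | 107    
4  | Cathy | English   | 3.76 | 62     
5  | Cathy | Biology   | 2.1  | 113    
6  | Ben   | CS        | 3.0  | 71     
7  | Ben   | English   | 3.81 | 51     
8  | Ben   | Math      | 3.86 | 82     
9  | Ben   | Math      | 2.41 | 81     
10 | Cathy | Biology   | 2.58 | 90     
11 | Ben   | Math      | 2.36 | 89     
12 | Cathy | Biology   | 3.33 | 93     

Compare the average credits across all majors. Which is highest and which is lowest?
SELECT major, AVG(credits)
FROM students
GROUP BY major
ORDER BY AVG(credits)

All groups:
  CS: 71.00
  English: 73.33
  Math: 84.00
  Biology: 85.00
  Economics: 116.00

Highest: Economics (116.00)
Lowest: CS (71.00)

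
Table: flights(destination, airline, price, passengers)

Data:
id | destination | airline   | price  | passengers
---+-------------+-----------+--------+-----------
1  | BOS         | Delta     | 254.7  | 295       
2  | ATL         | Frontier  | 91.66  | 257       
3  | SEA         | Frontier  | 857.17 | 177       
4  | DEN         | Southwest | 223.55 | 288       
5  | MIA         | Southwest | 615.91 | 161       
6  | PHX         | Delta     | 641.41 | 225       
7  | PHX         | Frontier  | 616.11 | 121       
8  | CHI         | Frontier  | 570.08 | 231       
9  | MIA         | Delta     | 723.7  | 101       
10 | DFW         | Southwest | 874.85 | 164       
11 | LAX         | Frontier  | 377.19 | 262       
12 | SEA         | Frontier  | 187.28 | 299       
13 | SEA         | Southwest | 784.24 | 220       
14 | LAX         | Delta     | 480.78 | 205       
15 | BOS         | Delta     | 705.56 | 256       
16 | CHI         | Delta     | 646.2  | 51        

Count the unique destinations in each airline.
SELECT airline, COUNT(DISTINCT destination)
FROM flights
GROUP BY airline

Result:
  Delta: 5 distinct
  Frontier: 5 distinct
  Southwest: 4 distinct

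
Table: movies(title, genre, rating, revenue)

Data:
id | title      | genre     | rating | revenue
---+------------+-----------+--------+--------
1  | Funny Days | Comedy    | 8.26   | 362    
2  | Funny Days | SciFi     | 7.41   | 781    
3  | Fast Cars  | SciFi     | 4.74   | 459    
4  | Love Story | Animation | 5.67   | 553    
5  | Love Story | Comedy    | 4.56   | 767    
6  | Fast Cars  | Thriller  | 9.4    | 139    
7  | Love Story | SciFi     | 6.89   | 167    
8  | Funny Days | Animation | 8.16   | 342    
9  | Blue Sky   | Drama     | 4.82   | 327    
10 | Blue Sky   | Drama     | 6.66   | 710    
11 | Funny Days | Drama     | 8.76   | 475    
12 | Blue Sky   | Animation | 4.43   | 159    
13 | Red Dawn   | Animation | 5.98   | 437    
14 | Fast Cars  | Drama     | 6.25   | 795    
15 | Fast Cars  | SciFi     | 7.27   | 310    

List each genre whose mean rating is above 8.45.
SELECT genre, AVG(rating)
FROM movies
GROUP BY genre
HAVING AVG(rating) > 8.45

Result:
  Thriller: avg=9.40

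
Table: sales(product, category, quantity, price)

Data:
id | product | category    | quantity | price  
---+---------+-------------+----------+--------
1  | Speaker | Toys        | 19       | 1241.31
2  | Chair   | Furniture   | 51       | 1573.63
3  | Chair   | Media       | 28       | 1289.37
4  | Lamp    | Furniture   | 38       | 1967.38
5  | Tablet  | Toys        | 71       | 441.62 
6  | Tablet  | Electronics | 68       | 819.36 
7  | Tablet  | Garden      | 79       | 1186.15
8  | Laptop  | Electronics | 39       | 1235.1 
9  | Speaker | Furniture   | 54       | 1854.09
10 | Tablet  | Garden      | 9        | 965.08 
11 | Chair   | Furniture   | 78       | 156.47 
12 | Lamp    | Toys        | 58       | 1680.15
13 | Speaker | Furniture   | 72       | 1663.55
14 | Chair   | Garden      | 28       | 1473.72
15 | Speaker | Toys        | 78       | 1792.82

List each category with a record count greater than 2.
SELECT category, COUNT(*) as cnt
FROM sales
GROUP BY category
HAVING COUNT(*) > 2

Result:
  Furniture: 5
  Garden: 3
  Toys: 4

Note: HAVING filters groups after aggregation, WHERE filters rows before.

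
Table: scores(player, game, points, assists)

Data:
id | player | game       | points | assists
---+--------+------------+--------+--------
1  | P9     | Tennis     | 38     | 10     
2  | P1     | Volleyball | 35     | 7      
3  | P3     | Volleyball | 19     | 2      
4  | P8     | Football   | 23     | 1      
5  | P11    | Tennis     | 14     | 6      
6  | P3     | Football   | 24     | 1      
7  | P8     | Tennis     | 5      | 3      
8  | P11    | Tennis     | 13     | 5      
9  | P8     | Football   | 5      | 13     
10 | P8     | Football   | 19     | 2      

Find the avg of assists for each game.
SELECT game, AVG(assists) as result
FROM scores
GROUP BY game

Result:
  Football: 4.25
  Tennis: 6.00
  Volleyball: 4.50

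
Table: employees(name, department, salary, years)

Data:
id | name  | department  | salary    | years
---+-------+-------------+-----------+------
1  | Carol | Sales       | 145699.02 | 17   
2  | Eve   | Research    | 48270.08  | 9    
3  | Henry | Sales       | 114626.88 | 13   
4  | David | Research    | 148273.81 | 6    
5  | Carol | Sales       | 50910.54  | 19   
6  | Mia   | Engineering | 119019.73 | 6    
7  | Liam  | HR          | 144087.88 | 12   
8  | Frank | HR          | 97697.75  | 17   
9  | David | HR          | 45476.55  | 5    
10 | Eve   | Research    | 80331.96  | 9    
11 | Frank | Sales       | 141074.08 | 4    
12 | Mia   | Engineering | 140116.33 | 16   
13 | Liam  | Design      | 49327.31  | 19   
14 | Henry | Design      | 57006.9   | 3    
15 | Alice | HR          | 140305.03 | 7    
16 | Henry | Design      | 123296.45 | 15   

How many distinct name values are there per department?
SELECT department, COUNT(DISTINCT name)
FROM employees
GROUP BY department

Result:
  Design: 2 distinct
  Engineering: 1 distinct
  HR: 4 distinct
  Research: 2 distinct
  Sales: 3 distinct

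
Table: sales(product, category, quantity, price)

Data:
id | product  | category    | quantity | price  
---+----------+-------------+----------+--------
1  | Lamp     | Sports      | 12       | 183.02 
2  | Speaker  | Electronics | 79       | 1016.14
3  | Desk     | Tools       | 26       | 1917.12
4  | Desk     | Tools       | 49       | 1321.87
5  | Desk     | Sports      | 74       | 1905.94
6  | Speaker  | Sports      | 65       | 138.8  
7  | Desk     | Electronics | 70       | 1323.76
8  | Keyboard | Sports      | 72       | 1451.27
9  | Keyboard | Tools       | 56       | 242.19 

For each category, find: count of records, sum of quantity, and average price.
SELECT category,
       COUNT(*) as cnt,
       SUM(quantity) as total_quantity,
       AVG(price) as avg_price
FROM sales
GROUP BY category

Result:
  Electronics: 2 records, 149 total quantity, 1169.95 avg price
  Sports: 4 records, 223 total quantity, 919.76 avg price
  Tools: 3 records, 131 total quantity, 1160.39 avg price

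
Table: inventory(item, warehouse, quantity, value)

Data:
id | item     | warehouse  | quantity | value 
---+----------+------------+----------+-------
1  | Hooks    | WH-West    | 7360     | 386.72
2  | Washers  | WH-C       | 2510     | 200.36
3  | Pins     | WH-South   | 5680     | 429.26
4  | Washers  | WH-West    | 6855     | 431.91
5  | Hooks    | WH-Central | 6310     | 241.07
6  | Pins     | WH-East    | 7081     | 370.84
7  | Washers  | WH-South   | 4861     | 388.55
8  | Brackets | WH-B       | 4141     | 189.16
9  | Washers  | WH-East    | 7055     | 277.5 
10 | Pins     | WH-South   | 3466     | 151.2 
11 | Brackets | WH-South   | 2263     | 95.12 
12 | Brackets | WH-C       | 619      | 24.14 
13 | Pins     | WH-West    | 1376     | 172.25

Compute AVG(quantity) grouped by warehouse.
SELECT warehouse, AVG(quantity) as result
FROM inventory
GROUP BY warehouse

Result:
  WH-B: 4141.00
  WH-C: 1564.50
  WH-Central: 6310.00
  WH-East: 7068.00
  WH-South: 4067.50
  WH-West: 5197.00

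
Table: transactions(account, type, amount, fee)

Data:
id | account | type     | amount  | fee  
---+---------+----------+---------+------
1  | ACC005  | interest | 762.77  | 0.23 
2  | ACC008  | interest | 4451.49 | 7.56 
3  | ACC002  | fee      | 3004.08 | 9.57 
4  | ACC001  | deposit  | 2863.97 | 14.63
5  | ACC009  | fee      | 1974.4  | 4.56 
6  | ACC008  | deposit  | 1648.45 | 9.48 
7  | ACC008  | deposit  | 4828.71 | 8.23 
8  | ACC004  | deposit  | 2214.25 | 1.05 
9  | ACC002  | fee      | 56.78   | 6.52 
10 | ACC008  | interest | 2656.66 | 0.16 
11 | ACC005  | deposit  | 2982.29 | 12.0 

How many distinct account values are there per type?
SELECT type, COUNT(DISTINCT account)
FROM transactions
GROUP BY type

Result:
  deposit: 4 distinct
  fee: 2 distinct
  interest: 2 distinct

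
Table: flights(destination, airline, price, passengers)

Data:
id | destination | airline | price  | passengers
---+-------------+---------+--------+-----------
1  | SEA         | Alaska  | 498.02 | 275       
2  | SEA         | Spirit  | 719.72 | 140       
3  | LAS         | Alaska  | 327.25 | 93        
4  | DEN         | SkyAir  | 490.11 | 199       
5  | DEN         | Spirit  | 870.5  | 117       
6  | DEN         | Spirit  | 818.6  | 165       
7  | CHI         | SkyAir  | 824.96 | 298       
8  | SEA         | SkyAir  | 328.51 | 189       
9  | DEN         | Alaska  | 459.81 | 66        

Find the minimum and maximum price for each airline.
SELECT airline, MIN(price), MAX(price)
FROM flights
GROUP BY airline

Result:
  Alaska: min=327.25, max=498.02
  SkyAir: min=328.51, max=824.96
  Spirit: min=719.72, max=870.50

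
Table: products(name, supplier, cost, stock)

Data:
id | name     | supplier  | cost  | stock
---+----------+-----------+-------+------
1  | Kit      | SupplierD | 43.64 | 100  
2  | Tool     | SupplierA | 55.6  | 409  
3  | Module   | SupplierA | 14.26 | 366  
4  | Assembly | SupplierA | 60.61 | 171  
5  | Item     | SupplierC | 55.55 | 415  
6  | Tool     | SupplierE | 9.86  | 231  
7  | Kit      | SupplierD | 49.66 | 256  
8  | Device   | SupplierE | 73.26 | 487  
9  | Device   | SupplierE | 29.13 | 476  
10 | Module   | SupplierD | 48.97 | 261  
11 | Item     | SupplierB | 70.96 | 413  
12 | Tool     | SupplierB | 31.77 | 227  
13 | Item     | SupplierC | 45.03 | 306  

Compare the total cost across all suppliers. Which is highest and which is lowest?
SELECT supplier, SUM(cost)
FROM products
GROUP BY supplier
ORDER BY SUM(cost)

All groups:
  SupplierC: 100.58
  SupplierB: 102.73
  SupplierE: 112.25
  SupplierA: 130.47
  SupplierD: 142.27

Highest: SupplierD (142.27)
Lowest: SupplierC (100.58)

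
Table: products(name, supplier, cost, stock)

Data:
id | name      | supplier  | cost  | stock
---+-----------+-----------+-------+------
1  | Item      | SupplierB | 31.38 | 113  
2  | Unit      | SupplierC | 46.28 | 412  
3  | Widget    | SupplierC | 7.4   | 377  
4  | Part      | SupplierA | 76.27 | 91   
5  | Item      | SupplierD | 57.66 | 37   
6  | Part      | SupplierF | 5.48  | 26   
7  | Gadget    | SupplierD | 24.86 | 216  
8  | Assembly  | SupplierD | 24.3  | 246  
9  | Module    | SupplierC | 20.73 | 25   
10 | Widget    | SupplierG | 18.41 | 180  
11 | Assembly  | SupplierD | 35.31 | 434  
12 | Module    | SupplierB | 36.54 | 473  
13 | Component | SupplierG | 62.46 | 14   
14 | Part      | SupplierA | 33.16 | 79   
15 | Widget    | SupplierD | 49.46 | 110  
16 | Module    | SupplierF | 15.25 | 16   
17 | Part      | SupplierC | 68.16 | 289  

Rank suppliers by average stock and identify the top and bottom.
SELECT supplier, AVG(stock)
FROM products
GROUP BY supplier
ORDER BY AVG(stock)

All groups:
  SupplierF: 21.00
  SupplierA: 85.00
  SupplierG: 97.00
  SupplierD: 208.60
  SupplierC: 275.75
  SupplierB: 293.00

Highest: SupplierB (293.00)
Lowest: SupplierF (21.00)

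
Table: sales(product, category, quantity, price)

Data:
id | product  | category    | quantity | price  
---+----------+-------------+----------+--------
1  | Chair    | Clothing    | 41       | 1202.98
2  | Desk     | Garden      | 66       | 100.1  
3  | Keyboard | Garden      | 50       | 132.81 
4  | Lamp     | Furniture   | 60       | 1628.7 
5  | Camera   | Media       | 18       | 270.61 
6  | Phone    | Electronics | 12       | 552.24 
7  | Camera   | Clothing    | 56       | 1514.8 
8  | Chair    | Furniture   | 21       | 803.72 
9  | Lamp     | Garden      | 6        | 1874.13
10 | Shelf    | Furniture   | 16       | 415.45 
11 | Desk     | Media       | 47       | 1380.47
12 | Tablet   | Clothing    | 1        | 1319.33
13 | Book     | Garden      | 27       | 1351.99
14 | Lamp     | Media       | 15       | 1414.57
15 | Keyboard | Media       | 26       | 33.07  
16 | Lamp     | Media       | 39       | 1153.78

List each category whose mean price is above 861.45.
SELECT category, AVG(price)
FROM sales
GROUP BY category
HAVING AVG(price) > 861.45

Result:
  Clothing: avg=1345.70
  Furniture: avg=949.29
  Garden: avg=864.76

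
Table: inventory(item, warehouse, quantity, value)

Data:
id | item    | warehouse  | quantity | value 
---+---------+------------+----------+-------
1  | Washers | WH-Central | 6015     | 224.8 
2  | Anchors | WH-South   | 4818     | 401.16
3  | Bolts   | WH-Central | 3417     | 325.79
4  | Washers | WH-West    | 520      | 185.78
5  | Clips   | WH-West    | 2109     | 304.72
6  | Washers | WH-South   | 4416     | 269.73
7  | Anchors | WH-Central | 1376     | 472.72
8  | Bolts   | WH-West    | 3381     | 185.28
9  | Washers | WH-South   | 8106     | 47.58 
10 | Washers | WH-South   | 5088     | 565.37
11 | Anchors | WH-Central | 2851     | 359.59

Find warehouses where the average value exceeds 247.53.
SELECT warehouse, AVG(value)
FROM inventory
GROUP BY warehouse
HAVING AVG(value) > 247.53

Result:
  WH-Central: avg=345.73
  WH-South: avg=320.96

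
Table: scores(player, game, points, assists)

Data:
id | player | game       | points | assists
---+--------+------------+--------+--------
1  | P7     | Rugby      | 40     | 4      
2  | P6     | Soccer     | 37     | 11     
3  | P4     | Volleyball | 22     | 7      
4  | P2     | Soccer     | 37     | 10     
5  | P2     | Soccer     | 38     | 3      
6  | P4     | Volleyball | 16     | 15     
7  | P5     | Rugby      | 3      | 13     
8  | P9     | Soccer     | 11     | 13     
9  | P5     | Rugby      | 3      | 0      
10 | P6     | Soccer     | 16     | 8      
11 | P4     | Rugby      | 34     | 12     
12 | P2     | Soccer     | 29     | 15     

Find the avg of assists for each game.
SELECT game, AVG(assists) as result
FROM scores
GROUP BY game

Result:
  Rugby: 7.25
  Soccer: 10.00
  Volleyball: 11.00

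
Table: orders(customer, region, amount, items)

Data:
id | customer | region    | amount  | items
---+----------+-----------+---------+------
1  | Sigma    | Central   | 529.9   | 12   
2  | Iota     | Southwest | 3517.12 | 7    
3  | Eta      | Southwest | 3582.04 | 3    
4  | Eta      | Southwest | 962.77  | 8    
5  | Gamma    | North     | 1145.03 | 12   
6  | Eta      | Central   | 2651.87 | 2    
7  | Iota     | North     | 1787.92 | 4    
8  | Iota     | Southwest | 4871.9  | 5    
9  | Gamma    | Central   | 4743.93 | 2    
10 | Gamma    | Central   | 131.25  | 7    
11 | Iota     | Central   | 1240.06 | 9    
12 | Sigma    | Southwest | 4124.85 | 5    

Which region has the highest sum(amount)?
SELECT region, SUM(amount) as val
FROM orders
GROUP BY region
ORDER BY val DESC
LIMIT 1

Result: Southwest with sum(amount) = 17058.68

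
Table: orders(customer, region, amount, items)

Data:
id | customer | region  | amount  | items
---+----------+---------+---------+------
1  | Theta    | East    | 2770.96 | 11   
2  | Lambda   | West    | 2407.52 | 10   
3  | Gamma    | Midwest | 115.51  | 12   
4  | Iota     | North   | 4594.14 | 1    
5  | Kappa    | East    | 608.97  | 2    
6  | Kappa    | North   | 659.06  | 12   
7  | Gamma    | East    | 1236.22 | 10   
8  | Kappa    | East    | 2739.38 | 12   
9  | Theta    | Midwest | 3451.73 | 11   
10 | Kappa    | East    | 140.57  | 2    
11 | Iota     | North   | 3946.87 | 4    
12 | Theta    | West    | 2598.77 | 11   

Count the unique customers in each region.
SELECT region, COUNT(DISTINCT customer)
FROM orders
GROUP BY region

Result:
  East: 3 distinct
  Midwest: 2 distinct
  North: 2 distinct
  West: 2 distinct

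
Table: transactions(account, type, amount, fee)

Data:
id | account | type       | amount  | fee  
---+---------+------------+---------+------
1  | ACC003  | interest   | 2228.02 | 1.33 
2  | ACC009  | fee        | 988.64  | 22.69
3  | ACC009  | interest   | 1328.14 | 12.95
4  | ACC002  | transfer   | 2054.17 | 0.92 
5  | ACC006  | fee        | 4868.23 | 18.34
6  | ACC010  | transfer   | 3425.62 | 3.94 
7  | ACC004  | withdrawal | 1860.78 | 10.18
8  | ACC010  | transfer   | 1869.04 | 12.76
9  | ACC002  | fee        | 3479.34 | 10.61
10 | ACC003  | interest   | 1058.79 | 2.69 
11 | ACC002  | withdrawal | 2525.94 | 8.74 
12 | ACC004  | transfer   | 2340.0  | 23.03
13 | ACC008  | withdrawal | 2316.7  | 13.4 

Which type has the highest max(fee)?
SELECT type, MAX(fee) as val
FROM transactions
GROUP BY type
ORDER BY val DESC
LIMIT 1

Result: transfer with max(fee) = 23.03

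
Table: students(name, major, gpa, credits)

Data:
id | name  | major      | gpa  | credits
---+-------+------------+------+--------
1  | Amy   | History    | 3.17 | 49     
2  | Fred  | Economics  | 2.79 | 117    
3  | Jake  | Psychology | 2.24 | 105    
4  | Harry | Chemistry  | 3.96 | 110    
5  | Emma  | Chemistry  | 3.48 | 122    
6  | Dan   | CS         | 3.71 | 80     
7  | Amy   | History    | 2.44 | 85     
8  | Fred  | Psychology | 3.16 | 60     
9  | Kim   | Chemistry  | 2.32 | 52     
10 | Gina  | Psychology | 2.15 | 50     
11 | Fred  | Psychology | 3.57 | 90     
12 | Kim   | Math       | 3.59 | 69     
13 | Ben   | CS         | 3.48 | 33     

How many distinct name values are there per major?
SELECT major, COUNT(DISTINCT name)
FROM students
GROUP BY major

Result:
  CS: 2 distinct
  Chemistry: 3 distinct
  Economics: 1 distinct
  History: 1 distinct
  Math: 1 distinct
  Psychology: 3 distinct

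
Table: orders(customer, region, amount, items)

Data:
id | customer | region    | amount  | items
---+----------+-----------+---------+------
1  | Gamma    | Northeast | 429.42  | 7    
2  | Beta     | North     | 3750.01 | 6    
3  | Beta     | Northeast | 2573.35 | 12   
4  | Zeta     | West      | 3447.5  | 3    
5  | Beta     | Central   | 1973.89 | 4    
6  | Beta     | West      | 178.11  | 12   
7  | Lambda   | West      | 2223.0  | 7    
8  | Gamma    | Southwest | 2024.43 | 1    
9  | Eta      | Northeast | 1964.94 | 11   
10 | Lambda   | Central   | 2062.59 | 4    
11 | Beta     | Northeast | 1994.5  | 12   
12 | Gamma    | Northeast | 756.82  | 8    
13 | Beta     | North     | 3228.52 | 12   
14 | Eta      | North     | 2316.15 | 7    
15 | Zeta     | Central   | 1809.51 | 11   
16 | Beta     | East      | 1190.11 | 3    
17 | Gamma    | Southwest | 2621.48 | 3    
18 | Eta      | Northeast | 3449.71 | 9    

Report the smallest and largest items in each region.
SELECT region, MIN(items), MAX(items)
FROM orders
GROUP BY region

Result:
  Central: min=4, max=11
  East: min=3, max=3
  North: min=6, max=12
  Northeast: min=7, max=12
  Southwest: min=1, max=3
  West: min=3, max=12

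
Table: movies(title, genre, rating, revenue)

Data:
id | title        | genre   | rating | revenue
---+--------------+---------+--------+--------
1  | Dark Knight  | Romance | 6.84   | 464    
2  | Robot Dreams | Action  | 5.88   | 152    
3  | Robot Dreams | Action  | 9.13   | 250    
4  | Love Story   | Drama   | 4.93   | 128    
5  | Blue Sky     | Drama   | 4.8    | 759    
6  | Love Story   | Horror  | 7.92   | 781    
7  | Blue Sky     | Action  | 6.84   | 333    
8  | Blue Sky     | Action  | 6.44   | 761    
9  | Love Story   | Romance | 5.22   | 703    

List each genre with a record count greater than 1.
SELECT genre, COUNT(*) as cnt
FROM movies
GROUP BY genre
HAVING COUNT(*) > 1

Result:
  Action: 4
  Drama: 2
  Romance: 2

Note: HAVING filters groups after aggregation, WHERE filters rows before.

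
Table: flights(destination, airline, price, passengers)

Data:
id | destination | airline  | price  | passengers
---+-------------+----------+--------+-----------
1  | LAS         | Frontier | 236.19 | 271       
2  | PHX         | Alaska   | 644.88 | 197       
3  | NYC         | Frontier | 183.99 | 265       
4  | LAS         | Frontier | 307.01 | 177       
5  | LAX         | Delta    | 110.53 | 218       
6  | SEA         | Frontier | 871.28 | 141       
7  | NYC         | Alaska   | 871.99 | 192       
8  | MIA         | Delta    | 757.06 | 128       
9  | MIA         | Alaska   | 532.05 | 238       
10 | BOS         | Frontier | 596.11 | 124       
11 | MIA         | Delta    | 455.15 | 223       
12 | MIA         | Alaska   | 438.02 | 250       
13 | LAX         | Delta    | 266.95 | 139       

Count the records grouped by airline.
SELECT airline, COUNT(*) as count
FROM flights
GROUP BY airline

Result:
  Alaska: 4
  Delta: 4
  Frontier: 5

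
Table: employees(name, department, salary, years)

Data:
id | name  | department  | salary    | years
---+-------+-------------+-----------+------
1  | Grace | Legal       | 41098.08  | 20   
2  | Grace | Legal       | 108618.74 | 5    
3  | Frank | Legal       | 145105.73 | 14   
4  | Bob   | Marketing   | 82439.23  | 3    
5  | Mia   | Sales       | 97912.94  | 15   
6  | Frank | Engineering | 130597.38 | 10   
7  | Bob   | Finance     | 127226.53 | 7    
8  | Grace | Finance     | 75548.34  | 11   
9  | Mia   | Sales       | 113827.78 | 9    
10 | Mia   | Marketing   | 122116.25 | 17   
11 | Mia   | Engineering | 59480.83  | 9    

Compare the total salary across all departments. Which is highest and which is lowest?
SELECT department, SUM(salary)
FROM employees
GROUP BY department
ORDER BY SUM(salary)

All groups:
  Engineering: 190078.21
  Finance: 202774.87
  Marketing: 204555.48
  Sales: 211740.72
  Legal: 294822.55

Highest: Legal (294822.55)
Lowest: Engineering (190078.21)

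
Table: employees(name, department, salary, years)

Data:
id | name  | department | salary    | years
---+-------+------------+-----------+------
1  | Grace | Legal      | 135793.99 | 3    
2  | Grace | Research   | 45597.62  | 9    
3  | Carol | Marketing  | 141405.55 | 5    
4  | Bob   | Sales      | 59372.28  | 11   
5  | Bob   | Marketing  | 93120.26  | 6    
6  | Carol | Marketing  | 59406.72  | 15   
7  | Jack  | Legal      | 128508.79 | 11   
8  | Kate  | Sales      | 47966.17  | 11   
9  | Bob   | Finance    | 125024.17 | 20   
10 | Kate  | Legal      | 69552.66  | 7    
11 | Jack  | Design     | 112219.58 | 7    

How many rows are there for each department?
SELECT department, COUNT(*) as count
FROM employees
GROUP BY department

Result:
  Design: 1
  Finance: 1
  Legal: 3
  Marketing: 3
  Research: 1
  Sales: 2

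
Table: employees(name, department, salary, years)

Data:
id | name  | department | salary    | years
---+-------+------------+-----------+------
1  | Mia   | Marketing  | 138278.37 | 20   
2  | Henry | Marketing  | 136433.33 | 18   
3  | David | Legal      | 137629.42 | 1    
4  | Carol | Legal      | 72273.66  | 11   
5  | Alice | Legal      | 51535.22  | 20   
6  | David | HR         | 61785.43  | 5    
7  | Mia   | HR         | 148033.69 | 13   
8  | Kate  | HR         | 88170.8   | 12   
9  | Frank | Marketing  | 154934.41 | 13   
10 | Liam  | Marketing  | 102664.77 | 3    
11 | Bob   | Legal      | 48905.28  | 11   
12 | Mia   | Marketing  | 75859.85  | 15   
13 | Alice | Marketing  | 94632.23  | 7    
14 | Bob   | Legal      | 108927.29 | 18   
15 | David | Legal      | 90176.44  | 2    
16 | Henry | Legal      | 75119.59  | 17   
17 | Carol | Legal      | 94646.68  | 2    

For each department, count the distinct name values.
SELECT department, COUNT(DISTINCT name)
FROM employees
GROUP BY department

Result:
  HR: 3 distinct
  Legal: 5 distinct
  Marketing: 5 distinct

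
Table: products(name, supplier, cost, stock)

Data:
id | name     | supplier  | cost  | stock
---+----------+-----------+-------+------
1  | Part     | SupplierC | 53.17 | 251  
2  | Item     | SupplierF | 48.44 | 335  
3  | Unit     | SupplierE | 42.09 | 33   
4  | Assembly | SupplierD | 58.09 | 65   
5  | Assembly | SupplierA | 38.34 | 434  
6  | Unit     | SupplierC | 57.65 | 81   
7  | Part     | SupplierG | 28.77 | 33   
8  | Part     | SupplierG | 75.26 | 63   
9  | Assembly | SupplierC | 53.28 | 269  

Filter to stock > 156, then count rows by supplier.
SELECT supplier, COUNT(*)
FROM products
WHERE stock > 156
GROUP BY supplier

Note: WHERE filters rows before grouping.

Result:
  SupplierA: 1
  SupplierC: 2
  SupplierF: 1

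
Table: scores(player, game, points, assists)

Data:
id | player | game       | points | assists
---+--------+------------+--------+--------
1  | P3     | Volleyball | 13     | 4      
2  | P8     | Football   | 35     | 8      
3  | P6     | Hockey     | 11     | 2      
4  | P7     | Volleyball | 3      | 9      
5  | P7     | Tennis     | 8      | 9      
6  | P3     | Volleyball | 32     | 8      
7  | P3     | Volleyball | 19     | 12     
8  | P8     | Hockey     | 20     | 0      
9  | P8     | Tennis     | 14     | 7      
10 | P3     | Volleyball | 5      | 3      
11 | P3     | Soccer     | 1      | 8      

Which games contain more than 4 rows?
SELECT game, COUNT(*) as cnt
FROM scores
GROUP BY game
HAVING COUNT(*) > 4

Result:
  Volleyball: 5

Note: HAVING filters groups after aggregation, WHERE filters rows before.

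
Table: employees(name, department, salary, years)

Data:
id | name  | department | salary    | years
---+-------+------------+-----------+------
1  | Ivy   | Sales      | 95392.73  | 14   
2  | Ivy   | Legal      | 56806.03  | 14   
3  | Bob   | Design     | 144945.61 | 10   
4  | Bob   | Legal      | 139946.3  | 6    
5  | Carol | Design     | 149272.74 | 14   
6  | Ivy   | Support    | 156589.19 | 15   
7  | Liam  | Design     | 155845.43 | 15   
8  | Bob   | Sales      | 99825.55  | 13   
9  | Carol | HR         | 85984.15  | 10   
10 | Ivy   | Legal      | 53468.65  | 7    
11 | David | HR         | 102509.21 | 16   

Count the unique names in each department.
SELECT department, COUNT(DISTINCT name)
FROM employees
GROUP BY department

Result:
  Design: 3 distinct
  HR: 2 distinct
  Legal: 2 distinct
  Sales: 2 distinct
  Support: 1 distinct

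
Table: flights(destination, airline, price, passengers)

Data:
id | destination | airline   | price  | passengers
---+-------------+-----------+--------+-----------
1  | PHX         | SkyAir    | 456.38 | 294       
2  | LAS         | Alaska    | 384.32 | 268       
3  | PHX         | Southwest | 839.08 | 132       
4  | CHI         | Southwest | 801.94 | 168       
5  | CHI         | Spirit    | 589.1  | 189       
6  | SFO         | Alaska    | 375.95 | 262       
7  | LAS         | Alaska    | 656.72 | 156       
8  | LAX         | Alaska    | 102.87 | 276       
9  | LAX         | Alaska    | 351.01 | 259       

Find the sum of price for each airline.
SELECT airline, SUM(price) as result
FROM flights
GROUP BY airline

Result:
  Alaska: 1870.87
  SkyAir: 456.38
  Southwest: 1641.02
  Spirit: 589.10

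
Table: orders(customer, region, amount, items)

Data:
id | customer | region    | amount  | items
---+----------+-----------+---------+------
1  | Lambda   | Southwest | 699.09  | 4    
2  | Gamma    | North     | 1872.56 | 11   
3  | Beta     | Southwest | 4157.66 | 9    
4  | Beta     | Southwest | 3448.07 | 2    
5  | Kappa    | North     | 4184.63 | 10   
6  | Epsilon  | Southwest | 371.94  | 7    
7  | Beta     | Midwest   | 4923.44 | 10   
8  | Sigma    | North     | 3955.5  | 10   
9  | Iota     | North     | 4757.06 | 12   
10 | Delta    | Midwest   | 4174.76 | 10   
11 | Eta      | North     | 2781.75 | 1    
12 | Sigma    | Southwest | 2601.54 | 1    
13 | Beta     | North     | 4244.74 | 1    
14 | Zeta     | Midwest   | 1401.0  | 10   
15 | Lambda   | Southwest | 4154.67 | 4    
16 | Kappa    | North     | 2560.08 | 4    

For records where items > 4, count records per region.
SELECT region, COUNT(*)
FROM orders
WHERE items > 4
GROUP BY region

Note: WHERE filters rows before grouping.

Result:
  Midwest: 3
  North: 4
  Southwest: 2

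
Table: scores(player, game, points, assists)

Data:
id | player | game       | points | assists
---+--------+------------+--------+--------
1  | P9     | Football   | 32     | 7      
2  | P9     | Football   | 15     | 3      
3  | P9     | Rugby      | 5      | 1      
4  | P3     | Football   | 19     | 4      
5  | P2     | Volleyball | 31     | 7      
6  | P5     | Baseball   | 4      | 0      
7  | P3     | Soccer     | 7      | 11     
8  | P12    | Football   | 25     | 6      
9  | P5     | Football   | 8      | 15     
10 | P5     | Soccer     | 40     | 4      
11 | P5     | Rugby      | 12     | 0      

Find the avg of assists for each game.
SELECT game, AVG(assists) as result
FROM scores
GROUP BY game

Result:
  Baseball: 0.00
  Football: 7.00
  Rugby: 0.50
  Soccer: 7.50
  Volleyball: 7.00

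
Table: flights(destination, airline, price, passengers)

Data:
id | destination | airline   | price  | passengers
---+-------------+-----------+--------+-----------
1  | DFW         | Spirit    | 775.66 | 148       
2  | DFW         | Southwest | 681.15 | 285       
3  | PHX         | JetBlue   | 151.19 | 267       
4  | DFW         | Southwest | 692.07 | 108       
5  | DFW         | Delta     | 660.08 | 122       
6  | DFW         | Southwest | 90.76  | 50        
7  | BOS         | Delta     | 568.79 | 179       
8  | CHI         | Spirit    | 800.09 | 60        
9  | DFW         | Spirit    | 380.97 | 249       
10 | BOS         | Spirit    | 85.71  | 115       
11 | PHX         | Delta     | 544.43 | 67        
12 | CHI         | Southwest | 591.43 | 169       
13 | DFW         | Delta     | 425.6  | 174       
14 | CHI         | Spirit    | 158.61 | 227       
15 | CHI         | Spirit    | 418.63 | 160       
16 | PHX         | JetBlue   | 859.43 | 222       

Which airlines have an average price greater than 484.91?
SELECT airline, AVG(price)
FROM flights
GROUP BY airline
HAVING AVG(price) > 484.91

Result:
  Delta: avg=549.73
  JetBlue: avg=505.31
  Southwest: avg=513.85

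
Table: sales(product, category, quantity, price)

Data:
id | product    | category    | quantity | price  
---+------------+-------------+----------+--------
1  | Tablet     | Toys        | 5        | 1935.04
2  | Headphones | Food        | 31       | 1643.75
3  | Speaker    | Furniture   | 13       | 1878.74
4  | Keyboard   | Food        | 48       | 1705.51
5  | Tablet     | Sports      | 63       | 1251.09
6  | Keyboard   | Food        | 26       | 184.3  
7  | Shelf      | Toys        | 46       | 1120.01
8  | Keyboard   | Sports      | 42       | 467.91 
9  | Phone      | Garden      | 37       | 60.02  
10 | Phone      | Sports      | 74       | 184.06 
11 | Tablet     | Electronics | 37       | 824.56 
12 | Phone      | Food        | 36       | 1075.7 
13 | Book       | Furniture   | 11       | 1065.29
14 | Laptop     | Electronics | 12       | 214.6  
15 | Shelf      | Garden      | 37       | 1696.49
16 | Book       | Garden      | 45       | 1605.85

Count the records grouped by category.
SELECT category, COUNT(*) as count
FROM sales
GROUP BY category

Result:
  Electronics: 2
  Food: 4
  Furniture: 2
  Garden: 3
  Sports: 3
  Toys: 2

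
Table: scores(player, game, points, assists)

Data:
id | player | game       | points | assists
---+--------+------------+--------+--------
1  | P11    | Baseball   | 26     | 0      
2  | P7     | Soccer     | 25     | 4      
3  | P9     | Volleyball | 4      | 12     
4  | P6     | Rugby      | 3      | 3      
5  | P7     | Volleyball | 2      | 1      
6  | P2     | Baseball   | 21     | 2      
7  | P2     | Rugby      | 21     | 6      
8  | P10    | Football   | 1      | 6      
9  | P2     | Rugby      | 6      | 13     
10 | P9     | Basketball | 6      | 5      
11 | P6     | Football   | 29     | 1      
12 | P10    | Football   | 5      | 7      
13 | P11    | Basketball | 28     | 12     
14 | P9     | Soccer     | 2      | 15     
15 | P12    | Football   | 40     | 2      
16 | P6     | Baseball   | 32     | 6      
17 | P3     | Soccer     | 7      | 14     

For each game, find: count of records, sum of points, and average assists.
SELECT game,
       COUNT(*) as cnt,
       SUM(points) as total_points,
       AVG(assists) as avg_assists
FROM scores
GROUP BY game

Result:
  Baseball: 3 records, 79 total points, 2.67 avg assists
  Basketball: 2 records, 34 total points, 8.50 avg assists
  Football: 4 records, 75 total points, 4.00 avg assists
  Rugby: 3 records, 30 total points, 7.33 avg assists
  Soccer: 3 records, 34 total points, 11.00 avg assists
  Volleyball: 2 records, 6 total points, 6.50 avg assists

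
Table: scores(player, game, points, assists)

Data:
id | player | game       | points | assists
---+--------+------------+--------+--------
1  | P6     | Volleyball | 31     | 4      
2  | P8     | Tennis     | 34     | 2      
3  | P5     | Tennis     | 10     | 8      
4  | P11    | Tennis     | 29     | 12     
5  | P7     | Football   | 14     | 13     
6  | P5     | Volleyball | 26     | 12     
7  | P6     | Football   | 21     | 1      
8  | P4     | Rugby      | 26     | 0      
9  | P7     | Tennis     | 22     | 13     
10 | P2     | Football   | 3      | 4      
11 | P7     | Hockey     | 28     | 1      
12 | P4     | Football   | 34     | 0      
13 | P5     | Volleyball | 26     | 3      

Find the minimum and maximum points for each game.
SELECT game, MIN(points), MAX(points)
FROM scores
GROUP BY game

Result:
  Football: min=3, max=34
  Hockey: min=28, max=28
  Rugby: min=26, max=26
  Tennis: min=10, max=34
  Volleyball: min=26, max=31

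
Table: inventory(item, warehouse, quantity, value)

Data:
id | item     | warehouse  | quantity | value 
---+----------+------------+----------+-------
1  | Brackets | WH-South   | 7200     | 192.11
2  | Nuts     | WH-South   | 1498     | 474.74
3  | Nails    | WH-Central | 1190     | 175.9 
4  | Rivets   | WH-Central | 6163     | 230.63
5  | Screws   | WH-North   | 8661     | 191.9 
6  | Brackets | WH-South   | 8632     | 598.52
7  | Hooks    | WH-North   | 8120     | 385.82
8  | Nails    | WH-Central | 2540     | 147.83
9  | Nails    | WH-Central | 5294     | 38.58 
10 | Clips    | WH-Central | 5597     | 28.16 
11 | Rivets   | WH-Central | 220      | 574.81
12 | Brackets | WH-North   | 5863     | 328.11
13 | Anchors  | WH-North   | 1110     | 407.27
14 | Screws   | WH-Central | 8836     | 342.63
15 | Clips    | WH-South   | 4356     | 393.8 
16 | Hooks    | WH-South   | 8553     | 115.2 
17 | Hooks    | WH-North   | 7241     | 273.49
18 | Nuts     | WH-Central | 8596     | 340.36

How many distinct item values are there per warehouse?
SELECT warehouse, COUNT(DISTINCT item)
FROM inventory
GROUP BY warehouse

Result:
  WH-Central: 5 distinct
  WH-North: 4 distinct
  WH-South: 4 distinct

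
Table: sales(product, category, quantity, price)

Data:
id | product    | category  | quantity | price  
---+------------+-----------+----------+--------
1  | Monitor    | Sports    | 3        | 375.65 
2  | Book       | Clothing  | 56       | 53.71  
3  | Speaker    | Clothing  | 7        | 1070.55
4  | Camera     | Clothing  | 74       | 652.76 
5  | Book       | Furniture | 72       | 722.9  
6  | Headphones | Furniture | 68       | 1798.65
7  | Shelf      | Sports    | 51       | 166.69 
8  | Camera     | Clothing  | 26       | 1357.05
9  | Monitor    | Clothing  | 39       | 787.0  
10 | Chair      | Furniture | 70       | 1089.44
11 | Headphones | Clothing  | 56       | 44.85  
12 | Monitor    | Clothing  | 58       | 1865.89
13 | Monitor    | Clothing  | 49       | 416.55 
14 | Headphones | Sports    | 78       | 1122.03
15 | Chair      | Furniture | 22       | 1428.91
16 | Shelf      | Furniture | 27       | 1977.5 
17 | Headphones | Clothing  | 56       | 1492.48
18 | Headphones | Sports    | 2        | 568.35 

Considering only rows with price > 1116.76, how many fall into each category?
SELECT category, COUNT(*)
FROM sales
WHERE price > 1116.76
GROUP BY category

Note: WHERE filters rows before grouping.

Result:
  Clothing: 3
  Furniture: 3
  Sports: 1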